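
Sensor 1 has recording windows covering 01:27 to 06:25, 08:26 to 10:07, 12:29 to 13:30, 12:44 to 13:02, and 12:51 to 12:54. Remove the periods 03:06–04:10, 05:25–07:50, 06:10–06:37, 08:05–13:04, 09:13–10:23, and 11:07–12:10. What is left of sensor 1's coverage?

01:27-03:06, 04:10-05:25, 13:04-13:30

First set merges to 01:27-06:25, 08:26-10:07, 12:29-13:30.
Second set merges to 03:06-04:10, 05:25-07:50, 08:05-13:04.
01:27-06:25 with B removed leaves 01:27-03:06, 04:10-05:25.
08:26-10:07 lies entirely inside B → drops out.
12:29-13:30 with B removed leaves 13:04-13:30.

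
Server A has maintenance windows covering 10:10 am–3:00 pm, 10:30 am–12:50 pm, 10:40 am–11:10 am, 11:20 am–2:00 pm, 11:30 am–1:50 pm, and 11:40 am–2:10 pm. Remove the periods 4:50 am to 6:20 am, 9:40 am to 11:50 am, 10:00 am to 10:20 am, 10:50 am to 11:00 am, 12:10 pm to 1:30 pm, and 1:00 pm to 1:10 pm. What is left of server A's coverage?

First set merges to 10:10 am–3:00 pm.
Second set merges to 4:50 am–6:20 am, 9:40 am–11:50 am, 12:10 pm–1:30 pm.
10:10 am–3:00 pm minus B → 11:50 am–12:10 pm, 1:30 pm–3:00 pm.

11:50 am–12:10 pm, 1:30 pm–3:00 pm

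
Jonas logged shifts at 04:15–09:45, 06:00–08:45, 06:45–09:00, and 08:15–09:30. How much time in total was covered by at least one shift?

5 h 30 min

Merged: 04:15-09:45.
Length: 5 h 30 min.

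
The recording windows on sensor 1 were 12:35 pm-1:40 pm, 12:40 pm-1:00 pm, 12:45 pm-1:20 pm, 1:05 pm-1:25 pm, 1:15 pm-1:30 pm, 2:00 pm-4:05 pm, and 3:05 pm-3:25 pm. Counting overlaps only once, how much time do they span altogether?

Merged: 12:35 pm–1:40 pm, 2:00 pm–4:05 pm.
Lengths: 1 h 5 min + 2 h 5 min = 3 h 10 min.

3 h 10 min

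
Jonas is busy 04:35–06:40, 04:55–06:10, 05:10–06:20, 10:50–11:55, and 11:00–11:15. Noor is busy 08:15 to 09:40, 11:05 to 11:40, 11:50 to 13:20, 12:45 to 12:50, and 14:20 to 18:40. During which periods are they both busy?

Merge the first list: 04:35–06:40, 10:50–11:55.
Merge the second list: 08:15–09:40, 11:05–11:40, 11:50–13:20, 14:20–18:40.
04:35–06:40 meets no B interval.
10:50–11:55 ∩ B → 11:05–11:40, 11:50–11:55.

11:05–11:40, 11:50–11:55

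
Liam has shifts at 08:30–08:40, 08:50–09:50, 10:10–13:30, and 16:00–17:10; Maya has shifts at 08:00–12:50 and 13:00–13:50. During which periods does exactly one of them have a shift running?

A but not B: 12:50–13:00, 16:00–17:10.
B but not A: 08:00–08:30, 08:40–08:50, 09:50–10:10, 13:30–13:50.
Combining gives A △ B.

08:00–08:30, 08:40–08:50, 09:50–10:10, 12:50–13:00, 13:30–13:50, 16:00–17:10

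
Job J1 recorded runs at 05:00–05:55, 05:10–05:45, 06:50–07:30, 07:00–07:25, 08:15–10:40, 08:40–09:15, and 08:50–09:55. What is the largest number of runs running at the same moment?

3

Walk the sorted start/end points keeping a running depth.
The depth first hits 3 at 08:50.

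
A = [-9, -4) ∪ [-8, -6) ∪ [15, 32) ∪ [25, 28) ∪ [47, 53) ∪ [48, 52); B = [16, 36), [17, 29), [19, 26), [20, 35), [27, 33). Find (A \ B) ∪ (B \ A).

[-9, -4) ∪ [15, 16) ∪ [32, 36) ∪ [47, 53)

Merge the first list: [-9, -4), [15, 32), [47, 53).
Merge the second list: [16, 36).
A \ B = [-9, -4), [15, 16), [47, 53).
B \ A = [32, 36).
Union of the two gives the symmetric difference.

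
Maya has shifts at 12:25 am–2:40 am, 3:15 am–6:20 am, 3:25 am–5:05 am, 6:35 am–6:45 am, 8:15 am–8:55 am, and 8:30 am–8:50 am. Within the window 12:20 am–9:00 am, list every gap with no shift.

After merging, the occupied span is 12:25 am–2:40 am, 3:15 am–6:20 am, 6:35 am–6:45 am, 8:15 am–8:55 am.
Complement within 12:20 am–9:00 am: 12:20 am–12:25 am, 2:40 am–3:15 am, 6:20 am–6:35 am, 6:45 am–8:15 am, 8:55 am–9:00 am.

12:20 am–12:25 am, 2:40 am–3:15 am, 6:20 am–6:35 am, 6:45 am–8:15 am, 8:55 am–9:00 am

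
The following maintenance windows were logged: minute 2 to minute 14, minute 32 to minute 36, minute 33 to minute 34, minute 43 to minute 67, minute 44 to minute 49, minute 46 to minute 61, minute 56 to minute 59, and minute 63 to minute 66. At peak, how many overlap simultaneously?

Walk the sorted start/end points keeping a running depth.
The depth first hits 3 at minute 46.

3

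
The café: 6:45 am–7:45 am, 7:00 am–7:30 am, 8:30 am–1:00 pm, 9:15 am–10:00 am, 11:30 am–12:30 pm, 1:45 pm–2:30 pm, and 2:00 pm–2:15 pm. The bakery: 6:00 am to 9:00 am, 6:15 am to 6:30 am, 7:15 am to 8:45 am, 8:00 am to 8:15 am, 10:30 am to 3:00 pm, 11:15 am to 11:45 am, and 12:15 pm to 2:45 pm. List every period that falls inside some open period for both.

Merge the first list: 6:45 am–7:45 am, 8:30 am–1:00 pm, 1:45 pm–2:30 pm.
Merge the second list: 6:00 am–9:00 am, 10:30 am–3:00 pm.
6:45 am–7:45 am overlaps B on 6:45 am–7:45 am.
8:30 am–1:00 pm overlaps B on 8:30 am–9:00 am, 10:30 am–1:00 pm.
1:45 pm–2:30 pm overlaps B on 1:45 pm–2:30 pm.

6:45 am–7:45 am, 8:30 am–9:00 am, 10:30 am–1:00 pm, 1:45 pm–2:30 pm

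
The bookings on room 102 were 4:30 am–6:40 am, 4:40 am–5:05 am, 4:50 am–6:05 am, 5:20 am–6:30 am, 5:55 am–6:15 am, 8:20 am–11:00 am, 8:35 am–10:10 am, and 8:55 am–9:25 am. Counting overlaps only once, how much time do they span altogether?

Merged: 4:30 am–6:40 am, 8:20 am–11:00 am.
Lengths: 2 h 10 min + 2 h 40 min = 4 h 50 min.

4 h 50 min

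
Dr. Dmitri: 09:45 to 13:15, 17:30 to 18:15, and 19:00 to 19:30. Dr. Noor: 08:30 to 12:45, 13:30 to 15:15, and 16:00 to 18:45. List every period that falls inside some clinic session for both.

09:45–13:15 overlaps B on 09:45–12:45.
17:30–18:15 overlaps B on 17:30–18:15.
19:00–19:30 falls entirely outside B.

09:45–12:45, 17:30–18:15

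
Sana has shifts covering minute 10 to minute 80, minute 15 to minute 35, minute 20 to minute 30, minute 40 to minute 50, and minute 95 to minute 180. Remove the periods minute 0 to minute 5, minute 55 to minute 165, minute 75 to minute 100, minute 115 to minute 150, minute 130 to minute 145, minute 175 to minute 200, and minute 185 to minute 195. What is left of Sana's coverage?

minute 10 to minute 55, minute 165 to minute 175

First set merges to minute 10 to minute 80, minute 95 to minute 180.
Second set merges to minute 0 to minute 5, minute 55 to minute 165, minute 175 to minute 200.
minute 10 to minute 80 \ B = minute 10 to minute 55.
minute 95 to minute 180 \ B = minute 165 to minute 175.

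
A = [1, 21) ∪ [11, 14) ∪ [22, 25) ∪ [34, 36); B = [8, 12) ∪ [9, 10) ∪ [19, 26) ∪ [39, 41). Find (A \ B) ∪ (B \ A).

[1, 8) ∪ [12, 19) ∪ [21, 22) ∪ [25, 26) ∪ [34, 36) ∪ [39, 41)

Merge the first list: [1, 21), [22, 25), [34, 36).
Merge the second list: [8, 12), [19, 26), [39, 41).
Only in the first: [1, 8), [12, 19), [34, 36).
Only in the second: [21, 22), [25, 26), [39, 41).
Together these are the periods covered by exactly one.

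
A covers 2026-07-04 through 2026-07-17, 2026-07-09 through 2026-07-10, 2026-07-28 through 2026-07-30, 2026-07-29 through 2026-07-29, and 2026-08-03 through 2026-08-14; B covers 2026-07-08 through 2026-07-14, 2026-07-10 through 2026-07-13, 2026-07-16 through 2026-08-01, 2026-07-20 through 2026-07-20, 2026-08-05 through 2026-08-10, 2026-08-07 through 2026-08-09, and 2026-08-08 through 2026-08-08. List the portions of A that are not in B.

First set merges to 2026-07-04 through 2026-07-17, 2026-07-28 through 2026-07-30, 2026-08-03 through 2026-08-14.
Second set merges to 2026-07-08 through 2026-07-14, 2026-07-16 through 2026-08-01, 2026-08-05 through 2026-08-10.
2026-07-04 through 2026-07-17 with B removed leaves 2026-07-04 through 2026-07-07, 2026-07-15 through 2026-07-15.
2026-07-28 through 2026-07-30 lies entirely inside B → drops out.
2026-08-03 through 2026-08-14 with B removed leaves 2026-08-03 through 2026-08-04, 2026-08-11 through 2026-08-14.

2026-07-04 through 2026-07-07, 2026-07-15 through 2026-07-15, 2026-08-03 through 2026-08-04, 2026-08-11 through 2026-08-14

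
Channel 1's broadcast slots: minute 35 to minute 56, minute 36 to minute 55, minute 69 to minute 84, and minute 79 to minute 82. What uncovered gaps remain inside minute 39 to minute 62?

After merging, the occupied span is minute 35 to minute 56, minute 69 to minute 84.
Gaps within minute 39 to minute 62: minute 56 to minute 62.

minute 56 to minute 62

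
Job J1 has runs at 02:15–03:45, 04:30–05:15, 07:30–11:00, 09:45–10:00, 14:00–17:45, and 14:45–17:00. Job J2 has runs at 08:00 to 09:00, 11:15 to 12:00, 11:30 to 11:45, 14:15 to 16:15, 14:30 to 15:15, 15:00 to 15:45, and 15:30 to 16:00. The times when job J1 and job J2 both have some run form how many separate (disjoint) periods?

First set merges to 02:15–03:45, 04:30–05:15, 07:30–11:00, 14:00–17:45.
Second set merges to 08:00–09:00, 11:15–12:00, 14:15–16:15.
A ∩ B = 08:00–09:00, 14:15–16:15.
That is 2 disjoint pieces.

2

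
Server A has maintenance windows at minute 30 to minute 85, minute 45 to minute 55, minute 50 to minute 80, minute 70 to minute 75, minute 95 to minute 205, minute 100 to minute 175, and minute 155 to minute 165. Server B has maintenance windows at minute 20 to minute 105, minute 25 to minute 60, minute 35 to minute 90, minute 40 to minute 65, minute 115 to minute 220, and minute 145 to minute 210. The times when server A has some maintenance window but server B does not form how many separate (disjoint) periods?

A, merged: minute 30 to minute 85, minute 95 to minute 205.
B, merged: minute 20 to minute 105, minute 115 to minute 220.
A \ B = minute 105 to minute 115.
That is 1 disjoint piece.

1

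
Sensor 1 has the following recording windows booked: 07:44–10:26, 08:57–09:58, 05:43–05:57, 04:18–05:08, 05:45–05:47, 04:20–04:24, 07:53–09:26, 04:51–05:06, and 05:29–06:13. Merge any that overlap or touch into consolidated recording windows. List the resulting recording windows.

Sort by start: 04:18–05:08, 04:20–04:24, 04:51–05:06, 05:29–06:13, 05:43–05:57, 05:45–05:47, 07:44–10:26, 07:53–09:26, 08:57–09:58.
04:20–04:24 overlaps/touches 04:18–05:08 → extend to 04:18–05:08.
04:51–05:06 overlaps/touches 04:18–05:08 → extend to 04:18–05:08.
05:29–06:13 is disjoint → start new block.
05:43–05:57 overlaps/touches 05:29–06:13 → extend to 05:29–06:13.
05:45–05:47 overlaps/touches 05:29–06:13 → extend to 05:29–06:13.
07:44–10:26 is disjoint → start new block.
07:53–09:26 overlaps/touches 07:44–10:26 → extend to 07:44–10:26.
08:57–09:58 overlaps/touches 07:44–10:26 → extend to 07:44–10:26.

04:18–05:08, 05:29–06:13, 07:44–10:26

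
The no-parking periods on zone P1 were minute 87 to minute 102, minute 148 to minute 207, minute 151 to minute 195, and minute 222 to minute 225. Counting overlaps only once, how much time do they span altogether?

Merged: minute 87 to minute 102, minute 148 to minute 207, minute 222 to minute 225.
Lengths: 15 minutes + 59 minutes + 3 minutes = 77 minutes.

77 minutes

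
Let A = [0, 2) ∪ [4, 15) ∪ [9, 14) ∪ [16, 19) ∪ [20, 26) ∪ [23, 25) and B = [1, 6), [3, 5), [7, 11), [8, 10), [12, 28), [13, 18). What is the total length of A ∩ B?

19

First set merges to [0, 2), [4, 15), [16, 19), [20, 26).
Second set merges to [1, 6), [7, 11), [12, 28).
A ∩ B = [1, 2), [4, 6), [7, 11), [12, 15), [16, 19), [20, 26).
Total: 1 + 2 + 4 + 3 + 3 + 6 = 19.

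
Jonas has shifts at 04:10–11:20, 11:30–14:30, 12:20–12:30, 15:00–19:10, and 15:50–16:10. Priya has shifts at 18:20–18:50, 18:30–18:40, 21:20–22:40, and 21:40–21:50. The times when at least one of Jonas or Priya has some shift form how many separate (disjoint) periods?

First set merges to 04:10–11:20, 11:30–14:30, 15:00–19:10.
Second set merges to 18:20–18:50, 21:20–22:40.
A ∪ B = 04:10–11:20, 11:30–14:30, 15:00–19:10, 21:20–22:40.
That is 4 disjoint pieces.

4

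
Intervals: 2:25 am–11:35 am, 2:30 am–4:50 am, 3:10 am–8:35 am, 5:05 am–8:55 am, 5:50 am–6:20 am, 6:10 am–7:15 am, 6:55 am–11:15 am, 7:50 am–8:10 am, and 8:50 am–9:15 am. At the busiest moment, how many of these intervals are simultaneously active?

Walk the sorted start/end points keeping a running depth.
The depth first hits 5 at 6:10 am.

5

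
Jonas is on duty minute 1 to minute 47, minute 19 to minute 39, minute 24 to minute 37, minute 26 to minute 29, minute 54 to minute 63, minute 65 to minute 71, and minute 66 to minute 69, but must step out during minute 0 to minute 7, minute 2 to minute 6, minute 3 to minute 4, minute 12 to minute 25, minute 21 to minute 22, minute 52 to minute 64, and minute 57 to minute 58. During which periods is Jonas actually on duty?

minute 7 to minute 12, minute 25 to minute 47, minute 65 to minute 71

Merge the first list: minute 1 to minute 47, minute 54 to minute 63, minute 65 to minute 71.
Merge the second list: minute 0 to minute 7, minute 12 to minute 25, minute 52 to minute 64.
minute 1 to minute 47 with B removed leaves minute 7 to minute 12, minute 25 to minute 47.
minute 54 to minute 63 lies entirely inside B → drops out.
minute 65 to minute 71 is untouched.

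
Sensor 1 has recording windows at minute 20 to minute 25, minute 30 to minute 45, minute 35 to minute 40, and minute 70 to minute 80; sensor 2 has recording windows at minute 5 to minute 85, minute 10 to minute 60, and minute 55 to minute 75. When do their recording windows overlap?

minute 20 to minute 25, minute 30 to minute 45, minute 70 to minute 80

A, merged: minute 20 to minute 25, minute 30 to minute 45, minute 70 to minute 80.
B, merged: minute 5 to minute 85.
minute 20 to minute 25 meets the second set on minute 20 to minute 25.
minute 30 to minute 45 meets the second set on minute 30 to minute 45.
minute 70 to minute 80 meets the second set on minute 70 to minute 80.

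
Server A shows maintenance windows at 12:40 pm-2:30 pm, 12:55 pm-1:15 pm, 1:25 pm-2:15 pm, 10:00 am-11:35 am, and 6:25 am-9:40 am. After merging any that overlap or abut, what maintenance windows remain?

6:25 am–9:40 am, 10:00 am–11:35 am, 12:40 pm–2:30 pm

Sort by start: 6:25 am–9:40 am, 10:00 am–11:35 am, 12:40 pm–2:30 pm, 12:55 pm–1:15 pm, 1:25 pm–2:15 pm.
10:00 am–11:35 am is disjoint → start new block.
12:40 pm–2:30 pm is disjoint → start new block.
12:55 pm–1:15 pm overlaps/touches 12:40 pm–2:30 pm → extend to 12:40 pm–2:30 pm.
1:25 pm–2:15 pm overlaps/touches 12:40 pm–2:30 pm → extend to 12:40 pm–2:30 pm.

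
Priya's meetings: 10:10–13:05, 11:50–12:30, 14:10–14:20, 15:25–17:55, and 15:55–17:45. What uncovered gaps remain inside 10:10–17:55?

After merging, the occupied span is 10:10-13:05, 14:10-14:20, 15:25-17:55.
Gaps within 10:10-17:55: 13:05-14:10, 14:20-15:25.

13:05-14:10, 14:20-15:25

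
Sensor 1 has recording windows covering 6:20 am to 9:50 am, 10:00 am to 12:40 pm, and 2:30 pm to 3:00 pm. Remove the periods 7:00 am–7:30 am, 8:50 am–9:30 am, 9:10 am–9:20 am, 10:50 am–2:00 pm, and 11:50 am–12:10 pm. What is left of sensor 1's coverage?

Second set merges to 7:00 am-7:30 am, 8:50 am-9:30 am, 10:50 am-2:00 pm.
6:20 am-9:50 am with B removed leaves 6:20 am-7:00 am, 7:30 am-8:50 am, 9:30 am-9:50 am.
10:00 am-12:40 pm with B removed leaves 10:00 am-10:50 am.
2:30 pm-3:00 pm is untouched.

6:20 am-7:00 am, 7:30 am-8:50 am, 9:30 am-9:50 am, 10:00 am-10:50 am, 2:30 pm-3:00 pm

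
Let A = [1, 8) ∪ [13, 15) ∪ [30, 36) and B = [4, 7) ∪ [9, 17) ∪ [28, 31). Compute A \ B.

[1, 4) ∪ [7, 8) ∪ [31, 36)

[1, 8) with B removed leaves [1, 4), [7, 8).
[13, 15) lies entirely inside B → drops out.
[30, 36) with B removed leaves [31, 36).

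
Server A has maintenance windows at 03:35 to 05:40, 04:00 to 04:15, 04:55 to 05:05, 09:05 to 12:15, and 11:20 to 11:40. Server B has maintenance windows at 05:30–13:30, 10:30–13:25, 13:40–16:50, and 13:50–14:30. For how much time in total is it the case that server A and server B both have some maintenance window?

A, merged: 03:35-05:40, 09:05-12:15.
B, merged: 05:30-13:30, 13:40-16:50.
A ∩ B = 05:30-05:40, 09:05-12:15.
Total: 10 min + 3 h 10 min = 3 h 20 min.

3 h 20 min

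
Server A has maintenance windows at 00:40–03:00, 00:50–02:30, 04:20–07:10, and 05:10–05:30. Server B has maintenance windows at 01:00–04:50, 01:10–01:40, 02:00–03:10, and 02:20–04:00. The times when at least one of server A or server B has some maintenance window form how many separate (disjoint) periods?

1

A, merged: 00:40–03:00, 04:20–07:10.
B, merged: 01:00–04:50.
A ∪ B = 00:40–07:10.
That is 1 disjoint piece.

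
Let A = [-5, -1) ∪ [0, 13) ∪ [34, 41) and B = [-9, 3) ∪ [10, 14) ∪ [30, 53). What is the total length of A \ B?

A \ B = [3, 10).
Total: 7.

7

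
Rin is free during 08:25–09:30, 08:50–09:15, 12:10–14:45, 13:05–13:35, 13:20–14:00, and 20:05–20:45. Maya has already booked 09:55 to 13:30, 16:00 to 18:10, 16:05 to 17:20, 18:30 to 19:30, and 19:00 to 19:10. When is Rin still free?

First set merges to 08:25–09:30, 12:10–14:45, 20:05–20:45.
Second set merges to 09:55–13:30, 16:00–18:10, 18:30–19:30.
08:25–09:30: nothing removed.
12:10–14:45 \ B = 13:30–14:45.
20:05–20:45: nothing removed.

08:25–09:30, 13:30–14:45, 20:05–20:45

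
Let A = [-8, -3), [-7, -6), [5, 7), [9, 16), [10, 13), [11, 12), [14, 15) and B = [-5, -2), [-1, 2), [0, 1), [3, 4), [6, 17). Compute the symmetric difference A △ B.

First set merges to [-8, -3), [5, 7), [9, 16).
Second set merges to [-5, -2), [-1, 2), [3, 4), [6, 17).
A \ B = [-8, -5), [5, 6).
B \ A = [-3, -2), [-1, 2), [3, 4), [7, 9), [16, 17).
Union of the two gives the symmetric difference.

[-8, -5) ∪ [-3, -2) ∪ [-1, 2) ∪ [3, 4) ∪ [5, 6) ∪ [7, 9) ∪ [16, 17)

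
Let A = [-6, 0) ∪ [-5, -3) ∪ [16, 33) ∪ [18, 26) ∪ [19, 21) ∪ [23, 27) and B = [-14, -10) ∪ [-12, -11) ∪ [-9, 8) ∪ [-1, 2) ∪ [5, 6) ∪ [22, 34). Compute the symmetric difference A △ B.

[-14, -10) ∪ [-9, -6) ∪ [0, 8) ∪ [16, 22) ∪ [33, 34)

First set merges to [-6, 0), [16, 33).
Second set merges to [-14, -10), [-9, 8), [22, 34).
Only in the first: [16, 22).
Only in the second: [-14, -10), [-9, -6), [0, 8), [33, 34).
Together these are the periods covered by exactly one.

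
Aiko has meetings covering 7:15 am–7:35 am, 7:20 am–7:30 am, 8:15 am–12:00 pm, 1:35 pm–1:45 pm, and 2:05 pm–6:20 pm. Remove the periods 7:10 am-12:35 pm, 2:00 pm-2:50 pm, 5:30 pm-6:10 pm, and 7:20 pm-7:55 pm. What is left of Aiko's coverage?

1:35 pm-1:45 pm, 2:50 pm-5:30 pm, 6:10 pm-6:20 pm

First set merges to 7:15 am-7:35 am, 8:15 am-12:00 pm, 1:35 pm-1:45 pm, 2:05 pm-6:20 pm.
7:15 am-7:35 am lies entirely inside B → drops out.
8:15 am-12:00 pm lies entirely inside B → drops out.
1:35 pm-1:45 pm is untouched.
2:05 pm-6:20 pm with B removed leaves 2:50 pm-5:30 pm, 6:10 pm-6:20 pm.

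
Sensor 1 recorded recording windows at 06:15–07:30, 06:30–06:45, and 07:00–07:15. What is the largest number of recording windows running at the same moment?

At 06:30, 2 of the intervals are simultaneously active.
No point has more.

2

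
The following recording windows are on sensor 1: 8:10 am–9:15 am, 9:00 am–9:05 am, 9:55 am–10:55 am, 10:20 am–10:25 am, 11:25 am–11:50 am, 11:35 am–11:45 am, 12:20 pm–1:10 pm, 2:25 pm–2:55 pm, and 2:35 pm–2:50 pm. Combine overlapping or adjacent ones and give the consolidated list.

9:00 am–9:05 am overlaps/touches 8:10 am–9:15 am → extend to 8:10 am–9:15 am.
9:55 am–10:55 am is disjoint → start new block.
10:20 am–10:25 am overlaps/touches 9:55 am–10:55 am → extend to 9:55 am–10:55 am.
11:25 am–11:50 am is disjoint → start new block.
11:35 am–11:45 am overlaps/touches 11:25 am–11:50 am → extend to 11:25 am–11:50 am.
12:20 pm–1:10 pm is disjoint → start new block.
2:25 pm–2:55 pm is disjoint → start new block.
2:35 pm–2:50 pm overlaps/touches 2:25 pm–2:55 pm → extend to 2:25 pm–2:55 pm.

8:10 am–9:15 am, 9:55 am–10:55 am, 11:25 am–11:50 am, 12:20 pm–1:10 pm, 2:25 pm–2:55 pm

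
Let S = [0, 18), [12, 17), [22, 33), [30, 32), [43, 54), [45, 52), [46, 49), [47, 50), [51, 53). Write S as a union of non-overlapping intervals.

[0, 18) ∪ [22, 33) ∪ [43, 54)

[12, 17) overlaps/touches [0, 18) → extend to [0, 18).
[22, 33) is disjoint → start new block.
[30, 32) overlaps/touches [22, 33) → extend to [22, 33).
[43, 54) is disjoint → start new block.
[45, 52) overlaps/touches [43, 54) → extend to [43, 54).
[46, 49) overlaps/touches [43, 54) → extend to [43, 54).
[47, 50) overlaps/touches [43, 54) → extend to [43, 54).
[51, 53) overlaps/touches [43, 54) → extend to [43, 54).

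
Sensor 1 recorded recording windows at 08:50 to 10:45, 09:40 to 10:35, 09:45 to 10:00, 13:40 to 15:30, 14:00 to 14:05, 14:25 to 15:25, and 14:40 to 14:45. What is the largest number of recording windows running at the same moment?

At 09:45, 3 of the intervals are simultaneously active.
No point has more.

3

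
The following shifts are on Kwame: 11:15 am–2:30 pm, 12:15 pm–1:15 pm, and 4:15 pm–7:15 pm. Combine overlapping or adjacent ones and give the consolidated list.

12:15 pm–1:15 pm overlaps/touches 11:15 am–2:30 pm → extend to 11:15 am–2:30 pm.
4:15 pm–7:15 pm is disjoint → start new block.

11:15 am–2:30 pm, 4:15 pm–7:15 pm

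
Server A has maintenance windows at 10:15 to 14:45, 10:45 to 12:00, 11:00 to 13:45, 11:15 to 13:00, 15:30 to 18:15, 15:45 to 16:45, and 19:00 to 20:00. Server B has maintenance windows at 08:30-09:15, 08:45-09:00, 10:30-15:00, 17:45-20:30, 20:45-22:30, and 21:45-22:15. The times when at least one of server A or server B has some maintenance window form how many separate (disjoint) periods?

4

A, merged: 10:15-14:45, 15:30-18:15, 19:00-20:00.
B, merged: 08:30-09:15, 10:30-15:00, 17:45-20:30, 20:45-22:30.
A ∪ B = 08:30-09:15, 10:15-15:00, 15:30-20:30, 20:45-22:30.
That is 4 disjoint pieces.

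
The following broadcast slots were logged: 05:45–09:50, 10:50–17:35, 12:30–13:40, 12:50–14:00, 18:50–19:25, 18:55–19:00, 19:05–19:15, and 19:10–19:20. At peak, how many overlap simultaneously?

At 12:50, 3 of the intervals are simultaneously active.
No point has more.

3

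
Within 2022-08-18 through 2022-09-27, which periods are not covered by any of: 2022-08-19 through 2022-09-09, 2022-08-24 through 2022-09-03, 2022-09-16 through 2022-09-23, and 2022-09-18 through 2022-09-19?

Covered (merged): 2022-08-19 through 2022-09-09, 2022-09-16 through 2022-09-23.
Gaps within 2022-08-18 through 2022-09-27: 2022-08-18 through 2022-08-18, 2022-09-10 through 2022-09-15, 2022-09-24 through 2022-09-27.

2022-08-18 through 2022-08-18, 2022-09-10 through 2022-09-15, 2022-09-24 through 2022-09-27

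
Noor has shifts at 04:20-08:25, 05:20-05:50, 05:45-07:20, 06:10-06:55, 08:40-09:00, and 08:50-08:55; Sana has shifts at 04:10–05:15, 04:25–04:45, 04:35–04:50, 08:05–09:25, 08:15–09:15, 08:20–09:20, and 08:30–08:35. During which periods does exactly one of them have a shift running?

First set merges to 04:20–08:25, 08:40–09:00.
Second set merges to 04:10–05:15, 08:05–09:25.
A \ B = 05:15–08:05.
B \ A = 04:10–04:20, 08:25–08:40, 09:00–09:25.
Union of the two gives the symmetric difference.

04:10–04:20, 05:15–08:05, 08:25–08:40, 09:00–09:25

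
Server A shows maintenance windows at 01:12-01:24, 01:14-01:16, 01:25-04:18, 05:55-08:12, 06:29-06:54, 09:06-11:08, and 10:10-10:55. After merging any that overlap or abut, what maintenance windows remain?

01:14–01:16 overlaps/touches 01:12–01:24 → extend to 01:12–01:24.
01:25–04:18 is disjoint → start new block.
05:55–08:12 is disjoint → start new block.
06:29–06:54 overlaps/touches 05:55–08:12 → extend to 05:55–08:12.
09:06–11:08 is disjoint → start new block.
10:10–10:55 overlaps/touches 09:06–11:08 → extend to 09:06–11:08.

01:12–01:24, 01:25–04:18, 05:55–08:12, 09:06–11:08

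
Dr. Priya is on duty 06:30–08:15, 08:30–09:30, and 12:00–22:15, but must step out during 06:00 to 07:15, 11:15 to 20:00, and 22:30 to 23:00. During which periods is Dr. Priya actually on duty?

06:30–08:15 minus B → 07:15–08:15.
08:30–09:30: no B overlap → unchanged.
12:00–22:15 minus B → 20:00–22:15.

07:15–08:15, 08:30–09:30, 20:00–22:15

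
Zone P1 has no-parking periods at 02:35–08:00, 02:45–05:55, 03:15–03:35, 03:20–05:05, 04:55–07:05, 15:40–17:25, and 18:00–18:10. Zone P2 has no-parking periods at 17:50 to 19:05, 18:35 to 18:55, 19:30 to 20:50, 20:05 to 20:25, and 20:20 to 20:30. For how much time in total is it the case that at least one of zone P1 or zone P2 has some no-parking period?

Merge the first list: 02:35–08:00, 15:40–17:25, 18:00–18:10.
Merge the second list: 17:50–19:05, 19:30–20:50.
A ∪ B = 02:35–08:00, 15:40–17:25, 17:50–19:05, 19:30–20:50.
Total: 5 h 25 min + 1 h 45 min + 1 h 15 min + 1 h 20 min = 9 h 45 min.

9 h 45 min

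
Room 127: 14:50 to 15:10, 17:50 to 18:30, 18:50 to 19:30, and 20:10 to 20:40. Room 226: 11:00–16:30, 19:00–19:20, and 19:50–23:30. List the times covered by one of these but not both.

11:00–14:50, 15:10–16:30, 17:50–18:30, 18:50–19:00, 19:20–19:30, 19:50–20:10, 20:40–23:30

Only in the first: 17:50–18:30, 18:50–19:00, 19:20–19:30.
Only in the second: 11:00–14:50, 15:10–16:30, 19:50–20:10, 20:40–23:30.
Together these are the periods covered by exactly one.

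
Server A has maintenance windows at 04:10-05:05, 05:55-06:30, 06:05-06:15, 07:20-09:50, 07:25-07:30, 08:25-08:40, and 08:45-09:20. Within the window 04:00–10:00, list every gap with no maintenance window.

After merging, the occupied span is 04:10-05:05, 05:55-06:30, 07:20-09:50.
Complement within 04:00-10:00: 04:00-04:10, 05:05-05:55, 06:30-07:20, 09:50-10:00.

04:00-04:10, 05:05-05:55, 06:30-07:20, 09:50-10:00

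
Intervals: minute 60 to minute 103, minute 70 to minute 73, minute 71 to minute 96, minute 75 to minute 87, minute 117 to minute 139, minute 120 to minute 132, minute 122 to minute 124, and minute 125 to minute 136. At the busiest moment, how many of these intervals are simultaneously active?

3

At minute 71, 3 of the intervals are simultaneously active.
No point has more.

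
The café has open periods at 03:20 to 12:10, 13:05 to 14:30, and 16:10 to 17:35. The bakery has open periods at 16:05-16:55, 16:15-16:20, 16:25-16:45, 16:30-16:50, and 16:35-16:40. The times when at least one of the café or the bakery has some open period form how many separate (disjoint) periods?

3

B, merged: 16:05–16:55.
A ∪ B = 03:20–12:10, 13:05–14:30, 16:05–17:35.
That is 3 disjoint pieces.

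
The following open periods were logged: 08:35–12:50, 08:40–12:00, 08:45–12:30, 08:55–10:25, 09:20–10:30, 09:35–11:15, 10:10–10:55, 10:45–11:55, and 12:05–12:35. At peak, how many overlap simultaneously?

7

Sweep endpoints in order; track running count of active intervals.
Peak of 7 reached at 10:10.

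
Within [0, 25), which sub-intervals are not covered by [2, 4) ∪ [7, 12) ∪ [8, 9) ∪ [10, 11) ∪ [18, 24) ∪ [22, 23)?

After merging, the occupied span is [2, 4), [7, 12), [18, 24).
Complement within [0, 25): [0, 2), [4, 7), [12, 18), [24, 25).

[0, 2) ∪ [4, 7) ∪ [12, 18) ∪ [24, 25)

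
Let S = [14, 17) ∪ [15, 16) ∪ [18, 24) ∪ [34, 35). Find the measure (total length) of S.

Merged: [14, 17), [18, 24), [34, 35).
Lengths: 3 + 6 + 1 = 10.

10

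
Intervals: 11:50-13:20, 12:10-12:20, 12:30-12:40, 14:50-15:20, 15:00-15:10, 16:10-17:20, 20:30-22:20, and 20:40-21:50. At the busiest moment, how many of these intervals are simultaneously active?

At 12:10, 2 of the intervals are simultaneously active.
No point has more.

2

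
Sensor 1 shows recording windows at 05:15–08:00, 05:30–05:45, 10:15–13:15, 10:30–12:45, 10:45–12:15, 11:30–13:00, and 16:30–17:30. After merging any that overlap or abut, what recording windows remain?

05:30–05:45 overlaps/touches 05:15–08:00 → extend to 05:15–08:00.
10:15–13:15 is disjoint → start new block.
10:30–12:45 overlaps/touches 10:15–13:15 → extend to 10:15–13:15.
10:45–12:15 overlaps/touches 10:15–13:15 → extend to 10:15–13:15.
11:30–13:00 overlaps/touches 10:15–13:15 → extend to 10:15–13:15.
16:30–17:30 is disjoint → start new block.

05:15–08:00, 10:15–13:15, 16:30–17:30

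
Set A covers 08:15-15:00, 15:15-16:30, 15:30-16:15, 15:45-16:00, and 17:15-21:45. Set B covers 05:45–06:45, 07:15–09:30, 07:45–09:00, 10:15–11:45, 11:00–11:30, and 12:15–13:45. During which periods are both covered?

A, merged: 08:15-15:00, 15:15-16:30, 17:15-21:45.
B, merged: 05:45-06:45, 07:15-09:30, 10:15-11:45, 12:15-13:45.
08:15-15:00 meets the second set on 08:15-09:30, 10:15-11:45, 12:15-13:45.
15:15-16:30: no overlap with the second set.
17:15-21:45: no overlap with the second set.

08:15-09:30, 10:15-11:45, 12:15-13:45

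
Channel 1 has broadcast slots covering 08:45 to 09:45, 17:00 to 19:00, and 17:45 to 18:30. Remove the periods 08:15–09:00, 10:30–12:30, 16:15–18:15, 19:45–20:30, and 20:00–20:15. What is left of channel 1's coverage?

Merge the first list: 08:45-09:45, 17:00-19:00.
Merge the second list: 08:15-09:00, 10:30-12:30, 16:15-18:15, 19:45-20:30.
08:45-09:45 minus B → 09:00-09:45.
17:00-19:00 minus B → 18:15-19:00.

09:00-09:45, 18:15-19:00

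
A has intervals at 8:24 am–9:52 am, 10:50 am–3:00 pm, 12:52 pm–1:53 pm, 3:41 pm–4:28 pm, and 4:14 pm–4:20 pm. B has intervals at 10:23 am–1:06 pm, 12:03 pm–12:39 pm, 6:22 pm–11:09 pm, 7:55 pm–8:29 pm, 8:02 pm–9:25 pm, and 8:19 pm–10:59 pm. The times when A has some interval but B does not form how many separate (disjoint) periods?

3

A, merged: 8:24 am-9:52 am, 10:50 am-3:00 pm, 3:41 pm-4:28 pm.
B, merged: 10:23 am-1:06 pm, 6:22 pm-11:09 pm.
A \ B = 8:24 am-9:52 am, 1:06 pm-3:00 pm, 3:41 pm-4:28 pm.
That is 3 disjoint pieces.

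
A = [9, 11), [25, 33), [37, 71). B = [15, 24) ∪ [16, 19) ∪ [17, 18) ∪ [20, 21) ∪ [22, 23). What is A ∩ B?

none

B, merged: [15, 24).
[9, 11) falls entirely outside B.
[25, 33) falls entirely outside B.
[37, 71) falls entirely outside B.
No overlap.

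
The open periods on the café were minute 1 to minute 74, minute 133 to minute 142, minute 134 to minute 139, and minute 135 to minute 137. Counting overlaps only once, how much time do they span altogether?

82 minutes

Merged: minute 1 to minute 74, minute 133 to minute 142.
Lengths: 73 minutes + 9 minutes = 82 minutes.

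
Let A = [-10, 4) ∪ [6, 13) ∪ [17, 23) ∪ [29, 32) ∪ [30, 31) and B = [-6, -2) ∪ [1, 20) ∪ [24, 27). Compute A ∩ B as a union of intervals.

First set merges to [-10, 4), [6, 13), [17, 23), [29, 32).
[-10, 4) ∩ B → [-6, -2), [1, 4).
[6, 13) ∩ B → [6, 13).
[17, 23) ∩ B → [17, 20).
[29, 32) meets no B interval.

[-6, -2) ∪ [1, 4) ∪ [6, 13) ∪ [17, 20)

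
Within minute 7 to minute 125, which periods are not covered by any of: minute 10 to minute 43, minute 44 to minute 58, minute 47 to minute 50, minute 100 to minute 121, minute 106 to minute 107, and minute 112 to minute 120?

The merged coverage is minute 10 to minute 43, minute 44 to minute 58, minute 100 to minute 121.
Uncovered inside minute 7 to minute 125: minute 7 to minute 10, minute 43 to minute 44, minute 58 to minute 100, minute 121 to minute 125.

minute 7 to minute 10, minute 43 to minute 44, minute 58 to minute 100, minute 121 to minute 125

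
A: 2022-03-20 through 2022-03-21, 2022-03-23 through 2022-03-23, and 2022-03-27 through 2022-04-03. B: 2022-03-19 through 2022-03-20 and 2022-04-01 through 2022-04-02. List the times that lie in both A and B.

2022-03-20 through 2022-03-21 overlaps B on 2022-03-20 through 2022-03-20.
2022-03-23 through 2022-03-23 falls entirely outside B.
2022-03-27 through 2022-04-03 overlaps B on 2022-04-01 through 2022-04-02.

2022-03-20 through 2022-03-20, 2022-04-01 through 2022-04-02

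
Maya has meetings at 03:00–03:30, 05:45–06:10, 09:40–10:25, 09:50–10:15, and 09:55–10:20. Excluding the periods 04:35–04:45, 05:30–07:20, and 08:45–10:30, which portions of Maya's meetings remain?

03:00-03:30

First set merges to 03:00-03:30, 05:45-06:10, 09:40-10:25.
03:00-03:30: nothing removed.
05:45-06:10: entirely removed.
09:40-10:25: entirely removed.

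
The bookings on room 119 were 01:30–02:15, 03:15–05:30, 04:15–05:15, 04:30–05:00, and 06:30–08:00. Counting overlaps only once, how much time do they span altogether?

Merged: 01:30-02:15, 03:15-05:30, 06:30-08:00.
Lengths: 45 min + 2 h 15 min + 1 h 30 min = 4 h 30 min.

4 h 30 min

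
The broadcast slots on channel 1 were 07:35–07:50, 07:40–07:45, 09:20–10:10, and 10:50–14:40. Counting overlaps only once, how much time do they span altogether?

Merged: 07:35–07:50, 09:20–10:10, 10:50–14:40.
Lengths: 15 min + 50 min + 3 h 50 min = 4 h 55 min.

4 h 55 min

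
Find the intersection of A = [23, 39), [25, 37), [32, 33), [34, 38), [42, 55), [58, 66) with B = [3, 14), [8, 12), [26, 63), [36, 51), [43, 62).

Merge the first list: [23, 39), [42, 55), [58, 66).
Merge the second list: [3, 14), [26, 63).
[23, 39) ∩ B → [26, 39).
[42, 55) ∩ B → [42, 55).
[58, 66) ∩ B → [58, 63).

[26, 39) ∪ [42, 55) ∪ [58, 63)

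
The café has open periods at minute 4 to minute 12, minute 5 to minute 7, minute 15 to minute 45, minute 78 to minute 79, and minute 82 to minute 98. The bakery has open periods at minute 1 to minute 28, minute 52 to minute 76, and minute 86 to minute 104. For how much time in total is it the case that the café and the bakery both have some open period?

33 minutes

A, merged: minute 4 to minute 12, minute 15 to minute 45, minute 78 to minute 79, minute 82 to minute 98.
A ∩ B = minute 4 to minute 12, minute 15 to minute 28, minute 86 to minute 98.
Total: 8 minutes + 13 minutes + 12 minutes = 33 minutes.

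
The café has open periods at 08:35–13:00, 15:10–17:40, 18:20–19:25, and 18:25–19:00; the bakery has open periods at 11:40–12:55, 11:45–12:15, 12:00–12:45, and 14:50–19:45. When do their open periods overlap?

11:40–12:55, 15:10–17:40, 18:20–19:25

First set merges to 08:35–13:00, 15:10–17:40, 18:20–19:25.
Second set merges to 11:40–12:55, 14:50–19:45.
08:35–13:00 overlaps B on 11:40–12:55.
15:10–17:40 overlaps B on 15:10–17:40.
18:20–19:25 overlaps B on 18:20–19:25.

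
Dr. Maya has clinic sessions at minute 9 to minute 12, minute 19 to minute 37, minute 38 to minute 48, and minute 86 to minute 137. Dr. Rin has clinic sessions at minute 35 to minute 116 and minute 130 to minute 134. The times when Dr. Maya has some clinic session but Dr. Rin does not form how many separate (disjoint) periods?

A \ B = minute 9 to minute 12, minute 19 to minute 35, minute 116 to minute 130, minute 134 to minute 137.
That is 4 disjoint pieces.

4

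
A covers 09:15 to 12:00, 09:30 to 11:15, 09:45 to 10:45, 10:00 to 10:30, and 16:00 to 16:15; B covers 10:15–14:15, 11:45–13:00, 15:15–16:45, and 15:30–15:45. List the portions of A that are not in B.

First set merges to 09:15-12:00, 16:00-16:15.
Second set merges to 10:15-14:15, 15:15-16:45.
09:15-12:00 with B removed leaves 09:15-10:15.
16:00-16:15 lies entirely inside B → drops out.

09:15-10:15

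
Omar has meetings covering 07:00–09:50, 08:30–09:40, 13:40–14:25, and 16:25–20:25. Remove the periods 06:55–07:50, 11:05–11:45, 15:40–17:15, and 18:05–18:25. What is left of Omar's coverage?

07:50-09:50, 13:40-14:25, 17:15-18:05, 18:25-20:25

Merge the first list: 07:00-09:50, 13:40-14:25, 16:25-20:25.
07:00-09:50 with B removed leaves 07:50-09:50.
13:40-14:25 is untouched.
16:25-20:25 with B removed leaves 17:15-18:05, 18:25-20:25.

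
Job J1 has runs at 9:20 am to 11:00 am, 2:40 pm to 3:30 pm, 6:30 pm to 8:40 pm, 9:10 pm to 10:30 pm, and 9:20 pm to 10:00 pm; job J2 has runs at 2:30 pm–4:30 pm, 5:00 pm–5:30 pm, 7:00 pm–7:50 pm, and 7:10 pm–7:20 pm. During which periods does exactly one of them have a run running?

9:20 am-11:00 am, 2:30 pm-2:40 pm, 3:30 pm-4:30 pm, 5:00 pm-5:30 pm, 6:30 pm-7:00 pm, 7:50 pm-8:40 pm, 9:10 pm-10:30 pm

A, merged: 9:20 am-11:00 am, 2:40 pm-3:30 pm, 6:30 pm-8:40 pm, 9:10 pm-10:30 pm.
B, merged: 2:30 pm-4:30 pm, 5:00 pm-5:30 pm, 7:00 pm-7:50 pm.
Only in the first: 9:20 am-11:00 am, 6:30 pm-7:00 pm, 7:50 pm-8:40 pm, 9:10 pm-10:30 pm.
Only in the second: 2:30 pm-2:40 pm, 3:30 pm-4:30 pm, 5:00 pm-5:30 pm.
Together these are the periods covered by exactly one.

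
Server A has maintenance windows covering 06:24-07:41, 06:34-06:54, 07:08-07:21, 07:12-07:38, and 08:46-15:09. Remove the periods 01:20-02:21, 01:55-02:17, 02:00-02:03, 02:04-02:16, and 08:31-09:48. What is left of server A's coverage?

A, merged: 06:24–07:41, 08:46–15:09.
B, merged: 01:20–02:21, 08:31–09:48.
06:24–07:41: no B overlap → unchanged.
08:46–15:09 minus B → 09:48–15:09.

06:24–07:41, 09:48–15:09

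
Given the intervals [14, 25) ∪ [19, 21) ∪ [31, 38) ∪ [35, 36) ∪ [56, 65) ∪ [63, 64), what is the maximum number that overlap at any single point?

2

Walk the sorted start/end points keeping a running depth.
The depth first hits 2 at 19.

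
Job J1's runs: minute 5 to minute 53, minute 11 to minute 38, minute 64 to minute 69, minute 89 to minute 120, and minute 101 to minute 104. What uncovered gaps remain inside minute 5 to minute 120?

minute 53 to minute 64, minute 69 to minute 89

The merged coverage is minute 5 to minute 53, minute 64 to minute 69, minute 89 to minute 120.
Gaps within minute 5 to minute 120: minute 53 to minute 64, minute 69 to minute 89.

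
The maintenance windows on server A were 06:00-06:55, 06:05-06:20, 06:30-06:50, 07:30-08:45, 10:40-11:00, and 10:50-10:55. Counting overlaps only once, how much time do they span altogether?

Merged: 06:00–06:55, 07:30–08:45, 10:40–11:00.
Lengths: 55 min + 1 h 15 min + 20 min = 2 h 30 min.

2 h 30 min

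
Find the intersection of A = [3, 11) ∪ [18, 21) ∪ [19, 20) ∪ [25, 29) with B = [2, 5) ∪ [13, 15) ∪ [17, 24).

[3, 5) ∪ [18, 21)

Merge the first list: [3, 11), [18, 21), [25, 29).
[3, 11) ∩ B → [3, 5).
[18, 21) ∩ B → [18, 21).
[25, 29) meets no B interval.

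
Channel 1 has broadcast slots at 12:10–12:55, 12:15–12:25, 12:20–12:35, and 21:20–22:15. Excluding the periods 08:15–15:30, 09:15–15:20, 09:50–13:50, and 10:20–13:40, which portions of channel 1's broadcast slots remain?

21:20-22:15

A, merged: 12:10-12:55, 21:20-22:15.
B, merged: 08:15-15:30.
12:10-12:55: fully covered by B → removed.
21:20-22:15: no B overlap → unchanged.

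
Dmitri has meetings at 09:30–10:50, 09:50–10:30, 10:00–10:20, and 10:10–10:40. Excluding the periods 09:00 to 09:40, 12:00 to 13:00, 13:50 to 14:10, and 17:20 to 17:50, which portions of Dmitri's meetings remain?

09:40-10:50

Merge the first list: 09:30-10:50.
09:30-10:50 with B removed leaves 09:40-10:50.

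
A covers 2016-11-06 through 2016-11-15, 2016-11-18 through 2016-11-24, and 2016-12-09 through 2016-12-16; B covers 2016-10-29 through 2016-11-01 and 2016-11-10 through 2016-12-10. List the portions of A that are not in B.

2016-11-06 through 2016-11-09, 2016-12-11 through 2016-12-16

2016-11-06 through 2016-11-15 minus B → 2016-11-06 through 2016-11-09.
2016-11-18 through 2016-11-24: fully covered by B → removed.
2016-12-09 through 2016-12-16 minus B → 2016-12-11 through 2016-12-16.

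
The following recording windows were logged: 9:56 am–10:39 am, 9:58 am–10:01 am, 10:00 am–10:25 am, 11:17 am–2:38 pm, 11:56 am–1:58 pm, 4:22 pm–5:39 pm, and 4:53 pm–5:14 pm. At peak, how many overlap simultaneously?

3

Walk the sorted start/end points keeping a running depth.
The depth first hits 3 at 10:00 am.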